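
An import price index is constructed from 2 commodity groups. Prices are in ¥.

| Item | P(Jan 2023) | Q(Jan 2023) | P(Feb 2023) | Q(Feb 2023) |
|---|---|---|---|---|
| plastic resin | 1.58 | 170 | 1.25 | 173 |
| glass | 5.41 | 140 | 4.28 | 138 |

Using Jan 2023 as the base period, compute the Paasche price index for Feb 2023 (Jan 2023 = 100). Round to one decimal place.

79.1

Paasche price index uses current-period quantities as weights.
ΣP(Feb 2023)·Q(Feb 2023) = 1.25×173 + 4.28×138 = 216.25 + 590.64 = 806.89
ΣP(Jan 2023)·Q(Feb 2023) = 1.58×173 + 5.41×138 = 273.34 + 746.58 = 1019.92
Index = 806.89 / 1019.92 × 100 = 79.1131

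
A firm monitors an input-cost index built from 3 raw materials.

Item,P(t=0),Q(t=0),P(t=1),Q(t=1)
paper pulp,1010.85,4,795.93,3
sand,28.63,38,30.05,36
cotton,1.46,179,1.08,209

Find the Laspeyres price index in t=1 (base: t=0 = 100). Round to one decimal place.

83.8

Laspeyres price index uses base-period quantities as weights.
ΣP(t=1)·Q(t=0) = 795.93×4 + 30.05×38 + 1.08×179 = 3183.72 + 1141.9 + 193.32 = 4518.94
ΣP(t=0)·Q(t=0) = 1010.85×4 + 28.63×38 + 1.46×179 = 4043.4 + 1087.94 + 261.34 = 5392.68
Index = 4518.94 / 5392.68 × 100 = 83.7977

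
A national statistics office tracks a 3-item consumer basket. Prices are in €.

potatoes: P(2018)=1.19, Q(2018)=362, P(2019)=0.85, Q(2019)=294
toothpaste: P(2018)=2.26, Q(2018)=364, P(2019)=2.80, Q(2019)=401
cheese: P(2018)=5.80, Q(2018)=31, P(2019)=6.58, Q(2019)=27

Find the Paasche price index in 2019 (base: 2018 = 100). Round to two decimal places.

Paasche price index uses current-period quantities as weights.
ΣP(2019)·Q(2019) = 0.85×294 + 2.80×401 + 6.58×27 = 249.9 + 1122.8 + 177.66 = 1550.36
ΣP(2018)·Q(2019) = 1.19×294 + 2.26×401 + 5.80×27 = 349.86 + 906.26 + 156.6 = 1412.72
Index = 1550.36 / 1412.72 × 100 = 109.7429

109.74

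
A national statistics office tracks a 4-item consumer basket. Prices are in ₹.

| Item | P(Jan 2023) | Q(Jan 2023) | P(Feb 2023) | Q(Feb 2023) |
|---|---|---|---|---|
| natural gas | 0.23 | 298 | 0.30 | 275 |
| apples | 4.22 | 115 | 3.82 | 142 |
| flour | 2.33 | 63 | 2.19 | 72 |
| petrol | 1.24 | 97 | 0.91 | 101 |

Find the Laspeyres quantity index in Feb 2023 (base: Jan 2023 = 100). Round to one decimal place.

Laspeyres quantity index uses base-period prices as weights.
ΣP(Jan 2023)·Q(Feb 2023) = 0.23×275 + 4.22×142 + 2.33×72 + 1.24×101 = 63.25 + 599.24 + 167.76 + 125.24 = 955.49
ΣP(Jan 2023)·Q(Jan 2023) = 0.23×298 + 4.22×115 + 2.33×63 + 1.24×97 = 68.54 + 485.3 + 146.79 + 120.28 = 820.91
Index = 955.49 / 820.91 × 100 = 116.3940

116.4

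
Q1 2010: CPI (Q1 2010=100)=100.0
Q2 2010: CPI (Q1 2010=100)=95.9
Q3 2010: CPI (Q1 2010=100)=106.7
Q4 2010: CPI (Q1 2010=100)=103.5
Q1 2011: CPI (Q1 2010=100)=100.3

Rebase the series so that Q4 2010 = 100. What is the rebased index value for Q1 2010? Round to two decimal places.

Rebased(Q1 2010) = 100.0 / 103.5 × 100 = 96.6184

96.62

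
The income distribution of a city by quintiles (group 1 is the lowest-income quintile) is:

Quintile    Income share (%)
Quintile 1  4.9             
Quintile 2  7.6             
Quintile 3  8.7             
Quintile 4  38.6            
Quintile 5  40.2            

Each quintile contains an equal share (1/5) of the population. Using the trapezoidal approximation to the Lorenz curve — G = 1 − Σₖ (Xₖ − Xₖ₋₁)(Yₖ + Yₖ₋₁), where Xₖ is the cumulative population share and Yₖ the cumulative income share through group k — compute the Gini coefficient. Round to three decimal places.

0.406

Cumulative income shares Yₖ: 0.0490, 0.1250, 0.2120, 0.5980, 1.0000
Σ (Xₖ−Xₖ₋₁)(Yₖ+Yₖ₋₁) = (1/5)(0.0490+0.0000) + (1/5)(0.1250+0.0490) + (1/5)(0.2120+0.1250) + (1/5)(0.5980+0.2120) + (1/5)(1.0000+0.5980)
  = 0.0098 + 0.0348 + 0.0674 + 0.1620 + 0.3196 = 0.5936
G = 1 − 0.5936 = 0.4064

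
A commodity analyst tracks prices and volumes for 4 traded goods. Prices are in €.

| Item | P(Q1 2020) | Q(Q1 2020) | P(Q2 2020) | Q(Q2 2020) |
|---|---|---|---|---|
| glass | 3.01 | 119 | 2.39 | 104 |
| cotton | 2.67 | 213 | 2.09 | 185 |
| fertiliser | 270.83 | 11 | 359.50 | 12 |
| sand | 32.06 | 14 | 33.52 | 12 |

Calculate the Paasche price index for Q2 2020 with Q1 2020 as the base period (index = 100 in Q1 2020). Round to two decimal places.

Paasche price index uses current-period quantities as weights.
ΣP(Q2 2020)·Q(Q2 2020) = 2.39×104 + 2.09×185 + 359.50×12 + 33.52×12 = 248.56 + 386.65 + 4314 + 402.24 = 5351.45
ΣP(Q1 2020)·Q(Q2 2020) = 3.01×104 + 2.67×185 + 270.83×12 + 32.06×12 = 313.04 + 493.95 + 3249.96 + 384.72 = 4441.67
Index = 5351.45 / 4441.67 × 100 = 120.4828

120.48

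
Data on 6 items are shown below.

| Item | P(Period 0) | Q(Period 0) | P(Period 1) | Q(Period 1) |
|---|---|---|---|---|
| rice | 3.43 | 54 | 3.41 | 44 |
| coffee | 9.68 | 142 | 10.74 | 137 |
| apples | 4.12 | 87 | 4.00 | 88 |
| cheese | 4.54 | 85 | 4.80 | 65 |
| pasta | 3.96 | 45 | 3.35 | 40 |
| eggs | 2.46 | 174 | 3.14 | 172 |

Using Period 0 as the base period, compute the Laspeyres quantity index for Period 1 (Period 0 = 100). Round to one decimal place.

93.3

Laspeyres quantity index uses base-period prices as weights.
ΣP(Period 0)·Q(Period 1) = 3.43×44 + 9.68×137 + 4.12×88 + 4.54×65 + 3.96×40 + 2.46×172 = 150.92 + 1326.16 + 362.56 + 295.1 + 158.4 + 423.12 = 2716.26
ΣP(Period 0)·Q(Period 0) = 3.43×54 + 9.68×142 + 4.12×87 + 4.54×85 + 3.96×45 + 2.46×174 = 185.22 + 1374.56 + 358.44 + 385.9 + 178.2 + 428.04 = 2910.36
Index = 2716.26 / 2910.36 × 100 = 93.3307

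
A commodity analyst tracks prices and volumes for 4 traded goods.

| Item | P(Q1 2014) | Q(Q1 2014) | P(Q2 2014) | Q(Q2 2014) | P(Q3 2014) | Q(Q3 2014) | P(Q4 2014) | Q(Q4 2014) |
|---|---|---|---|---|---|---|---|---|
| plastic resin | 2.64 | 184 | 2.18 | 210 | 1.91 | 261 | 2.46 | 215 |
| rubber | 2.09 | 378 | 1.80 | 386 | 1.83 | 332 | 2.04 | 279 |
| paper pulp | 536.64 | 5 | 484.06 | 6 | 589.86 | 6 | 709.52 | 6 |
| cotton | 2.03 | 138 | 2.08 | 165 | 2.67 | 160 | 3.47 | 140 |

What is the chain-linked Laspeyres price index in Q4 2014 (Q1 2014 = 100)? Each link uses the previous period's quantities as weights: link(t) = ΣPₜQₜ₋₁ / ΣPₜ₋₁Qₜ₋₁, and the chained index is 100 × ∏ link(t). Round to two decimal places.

124.91

Link Q1 2014→Q2 2014:
ΣP(Q2 2014)Q(Q1 2014) = 2.18×184 + 1.80×378 + 484.06×5 + 2.08×138 = 401.12 + 680.4 + 2420.3 + 287.04 = 3788.86
ΣP(Q1 2014)Q(Q1 2014) = 2.64×184 + 2.09×378 + 536.64×5 + 2.03×138 = 485.76 + 790.02 + 2683.2 + 280.14 = 4239.12
link = 3788.86/4239.12 = 0.893785
Link Q2 2014→Q3 2014:
ΣP(Q3 2014)Q(Q2 2014) = 1.91×210 + 1.83×386 + 589.86×6 + 2.67×165 = 401.1 + 706.38 + 3539.16 + 440.55 = 5087.19
ΣP(Q2 2014)Q(Q2 2014) = 2.18×210 + 1.80×386 + 484.06×6 + 2.08×165 = 457.8 + 694.8 + 2904.36 + 343.2 = 4400.16
link = 5087.19/4400.16 = 1.156138
Link Q3 2014→Q4 2014:
ΣP(Q4 2014)Q(Q3 2014) = 2.46×261 + 2.04×332 + 709.52×6 + 3.47×160 = 642.06 + 677.28 + 4257.12 + 555.2 = 6131.66
ΣP(Q3 2014)Q(Q3 2014) = 1.91×261 + 1.83×332 + 589.86×6 + 2.67×160 = 498.51 + 607.56 + 3539.16 + 427.2 = 5072.43
link = 6131.66/5072.43 = 1.208821
Chained index = 100 × 0.893785 × 1.156138 × 1.208821 = 124.9121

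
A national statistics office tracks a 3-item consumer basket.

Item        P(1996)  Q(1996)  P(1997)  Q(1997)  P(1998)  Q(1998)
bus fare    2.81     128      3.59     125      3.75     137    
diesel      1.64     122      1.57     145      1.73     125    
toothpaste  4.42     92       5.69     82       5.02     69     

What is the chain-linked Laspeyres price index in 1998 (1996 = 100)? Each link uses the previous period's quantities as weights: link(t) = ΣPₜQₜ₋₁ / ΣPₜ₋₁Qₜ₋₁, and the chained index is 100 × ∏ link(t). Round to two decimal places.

Link 1996→1997:
ΣP(1997)Q(1996) = 3.59×128 + 1.57×122 + 5.69×92 = 459.52 + 191.54 + 523.48 = 1174.54
ΣP(1996)Q(1996) = 2.81×128 + 1.64×122 + 4.42×92 = 359.68 + 200.08 + 406.64 = 966.4
link = 1174.54/966.4 = 1.215377
Link 1997→1998:
ΣP(1998)Q(1997) = 3.75×125 + 1.73×145 + 5.02×82 = 468.75 + 250.85 + 411.64 = 1131.24
ΣP(1997)Q(1997) = 3.59×125 + 1.57×145 + 5.69×82 = 448.75 + 227.65 + 466.58 = 1142.98
link = 1131.24/1142.98 = 0.989729
Chained index = 100 × 1.215377 × 0.989729 = 120.2893

120.29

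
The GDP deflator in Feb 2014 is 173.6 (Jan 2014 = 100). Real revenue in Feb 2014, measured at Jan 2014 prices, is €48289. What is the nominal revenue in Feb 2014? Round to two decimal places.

83829.70

Nominal = Real × (Index/100) = 48289 × (173.6/100)
        = 48289 × 1.736 = 83829.7040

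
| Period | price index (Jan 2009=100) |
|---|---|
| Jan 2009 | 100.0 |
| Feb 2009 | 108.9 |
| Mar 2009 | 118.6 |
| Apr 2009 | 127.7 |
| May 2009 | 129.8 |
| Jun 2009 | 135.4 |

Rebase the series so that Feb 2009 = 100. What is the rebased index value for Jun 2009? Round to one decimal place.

124.3

Rebased(Jun 2009) = 135.4 / 108.9 × 100 = 124.3343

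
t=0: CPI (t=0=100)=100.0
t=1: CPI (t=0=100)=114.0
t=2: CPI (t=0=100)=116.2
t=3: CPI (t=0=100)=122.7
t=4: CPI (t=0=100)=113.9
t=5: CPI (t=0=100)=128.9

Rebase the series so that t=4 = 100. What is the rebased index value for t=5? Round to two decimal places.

113.17

Rebased(t=5) = 128.9 / 113.9 × 100 = 113.1694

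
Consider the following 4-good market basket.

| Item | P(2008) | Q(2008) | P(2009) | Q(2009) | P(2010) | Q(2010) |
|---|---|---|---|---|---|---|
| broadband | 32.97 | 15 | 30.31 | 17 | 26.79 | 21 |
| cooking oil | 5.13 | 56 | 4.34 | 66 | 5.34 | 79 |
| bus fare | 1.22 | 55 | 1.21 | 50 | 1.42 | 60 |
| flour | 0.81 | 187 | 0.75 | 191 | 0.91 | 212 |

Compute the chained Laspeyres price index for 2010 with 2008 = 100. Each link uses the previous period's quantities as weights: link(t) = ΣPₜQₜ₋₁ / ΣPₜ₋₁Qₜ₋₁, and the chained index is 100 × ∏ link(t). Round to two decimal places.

94.66

Link 2008→2009:
ΣP(2009)Q(2008) = 30.31×15 + 4.34×56 + 1.21×55 + 0.75×187 = 454.65 + 243.04 + 66.55 + 140.25 = 904.49
ΣP(2008)Q(2008) = 32.97×15 + 5.13×56 + 1.22×55 + 0.81×187 = 494.55 + 287.28 + 67.1 + 151.47 = 1000.4
link = 904.49/1000.4 = 0.904128
Link 2009→2010:
ΣP(2010)Q(2009) = 26.79×17 + 5.34×66 + 1.42×50 + 0.91×191 = 455.43 + 352.44 + 71 + 173.81 = 1052.68
ΣP(2009)Q(2009) = 30.31×17 + 4.34×66 + 1.21×50 + 0.75×191 = 515.27 + 286.44 + 60.5 + 143.25 = 1005.46
link = 1052.68/1005.46 = 1.046964
Chained index = 100 × 0.904128 × 1.046964 = 94.6589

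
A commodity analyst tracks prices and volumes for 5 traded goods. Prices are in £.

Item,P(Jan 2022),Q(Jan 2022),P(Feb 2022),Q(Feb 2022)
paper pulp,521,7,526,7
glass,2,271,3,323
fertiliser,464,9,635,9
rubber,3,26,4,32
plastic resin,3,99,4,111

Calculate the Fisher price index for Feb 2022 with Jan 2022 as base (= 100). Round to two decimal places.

122.73

Laspeyres component (base-period weights):
ΣP(Feb 2022)Q(Jan 2022) = 526×7 + 3×271 + 635×9 + 4×26 + 4×99 = 3682 + 813 + 5715 + 104 + 396 = 10710
ΣP(Jan 2022)Q(Jan 2022) = 521×7 + 2×271 + 464×9 + 3×26 + 3×99 = 3647 + 542 + 4176 + 78 + 297 = 8740
L = 10710 / 8740 × 100 = 122.5400
Paasche component (current-period weights):
ΣP(Feb 2022)Q(Feb 2022) = 526×7 + 3×323 + 635×9 + 4×32 + 4×111 = 3682 + 969 + 5715 + 128 + 444 = 10938
ΣP(Jan 2022)Q(Feb 2022) = 521×7 + 2×323 + 464×9 + 3×32 + 3×111 = 3647 + 646 + 4176 + 96 + 333 = 8898
P = 10938 / 8898 × 100 = 122.9265
Fisher = √(L × P) = √(122.5400 × 122.9265) = 122.7331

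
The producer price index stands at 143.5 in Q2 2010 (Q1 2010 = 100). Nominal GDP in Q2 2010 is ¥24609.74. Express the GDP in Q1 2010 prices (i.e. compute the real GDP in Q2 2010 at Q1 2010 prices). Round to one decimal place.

Real = Nominal ÷ (Index/100) = 24609.74 ÷ (143.5/100)
     = 24609.74 ÷ 1.435 = 17149.6446

17149.6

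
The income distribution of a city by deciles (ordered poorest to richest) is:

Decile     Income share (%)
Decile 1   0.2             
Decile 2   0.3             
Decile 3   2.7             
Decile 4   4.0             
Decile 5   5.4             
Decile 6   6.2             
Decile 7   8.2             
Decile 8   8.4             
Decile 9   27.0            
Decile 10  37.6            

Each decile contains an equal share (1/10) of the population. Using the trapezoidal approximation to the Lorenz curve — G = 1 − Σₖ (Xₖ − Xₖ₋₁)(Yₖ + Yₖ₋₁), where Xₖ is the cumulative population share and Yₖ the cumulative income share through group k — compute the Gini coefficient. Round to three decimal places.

Cumulative income shares Yₖ: 0.0020, 0.0050, 0.0320, 0.0720, 0.1260, 0.1880, 0.2700, 0.3540, 0.6240, 1.0000
Σ (Xₖ−Xₖ₋₁)(Yₖ+Yₖ₋₁) = (1/10)(0.0020+0.0000) + (1/10)(0.0050+0.0020) + (1/10)(0.0320+0.0050) + (1/10)(0.0720+0.0320) + (1/10)(0.1260+0.0720) + (1/10)(0.1880+0.1260) + (1/10)(0.2700+0.1880) + (1/10)(0.3540+0.2700) + (1/10)(0.6240+0.3540) + (1/10)(1.0000+0.6240)
  = 0.0002 + 0.0007 + 0.0037 + 0.0104 + 0.0198 + 0.0314 + 0.0458 + 0.0624 + 0.0978 + 0.1624 = 0.4346
G = 1 − 0.4346 = 0.5654

0.565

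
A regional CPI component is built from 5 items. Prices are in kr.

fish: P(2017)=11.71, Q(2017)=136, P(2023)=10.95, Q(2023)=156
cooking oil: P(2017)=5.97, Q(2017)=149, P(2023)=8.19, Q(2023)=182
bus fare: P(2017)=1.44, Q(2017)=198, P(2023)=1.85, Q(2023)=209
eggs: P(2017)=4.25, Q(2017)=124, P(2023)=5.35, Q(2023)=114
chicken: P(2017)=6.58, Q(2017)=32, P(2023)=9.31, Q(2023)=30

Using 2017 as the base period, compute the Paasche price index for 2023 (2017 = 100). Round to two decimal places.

114.85

Paasche price index uses current-period quantities as weights.
ΣP(2023)·Q(2023) = 10.95×156 + 8.19×182 + 1.85×209 + 5.35×114 + 9.31×30 = 1708.2 + 1490.58 + 386.65 + 609.9 + 279.3 = 4474.63
ΣP(2017)·Q(2023) = 11.71×156 + 5.97×182 + 1.44×209 + 4.25×114 + 6.58×30 = 1826.76 + 1086.54 + 300.96 + 484.5 + 197.4 = 3896.16
Index = 4474.63 / 3896.16 × 100 = 114.8472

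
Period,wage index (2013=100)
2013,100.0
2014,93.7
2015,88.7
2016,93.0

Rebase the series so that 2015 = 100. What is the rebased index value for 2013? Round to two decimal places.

112.74

Rebased(2013) = 100.0 / 88.7 × 100 = 112.7396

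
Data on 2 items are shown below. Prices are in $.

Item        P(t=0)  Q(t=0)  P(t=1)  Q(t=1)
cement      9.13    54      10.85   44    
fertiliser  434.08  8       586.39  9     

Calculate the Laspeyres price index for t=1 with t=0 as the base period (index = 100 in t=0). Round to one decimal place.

Laspeyres price index uses base-period quantities as weights.
ΣP(t=1)·Q(t=0) = 10.85×54 + 586.39×8 = 585.9 + 4691.12 = 5277.02
ΣP(t=0)·Q(t=0) = 9.13×54 + 434.08×8 = 493.02 + 3472.64 = 3965.66
Index = 5277.02 / 3965.66 × 100 = 133.0679

133.1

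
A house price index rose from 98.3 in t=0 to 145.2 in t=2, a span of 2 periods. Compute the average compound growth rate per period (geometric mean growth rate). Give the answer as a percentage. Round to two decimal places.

Growth factor = (145.2/98.3)^(1/2) = (1.477111)^(1/2) = 1.215365
Growth rate = 1.215365 − 1 = 0.215365 = 21.5365%

21.54%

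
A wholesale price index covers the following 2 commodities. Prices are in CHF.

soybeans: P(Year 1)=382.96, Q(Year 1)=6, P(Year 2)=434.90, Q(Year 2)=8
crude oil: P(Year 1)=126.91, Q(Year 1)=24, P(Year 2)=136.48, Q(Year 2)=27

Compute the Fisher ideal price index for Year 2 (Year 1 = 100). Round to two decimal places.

Laspeyres component (base-period weights):
ΣP(Year 2)Q(Year 1) = 434.90×6 + 136.48×24 = 2609.4 + 3275.52 = 5884.92
ΣP(Year 1)Q(Year 1) = 382.96×6 + 126.91×24 = 2297.76 + 3045.84 = 5343.6
L = 5884.92 / 5343.6 × 100 = 110.1302
Paasche component (current-period weights):
ΣP(Year 2)Q(Year 2) = 434.90×8 + 136.48×27 = 3479.2 + 3684.96 = 7164.16
ΣP(Year 1)Q(Year 2) = 382.96×8 + 126.91×27 = 3063.68 + 3426.57 = 6490.25
P = 7164.16 / 6490.25 × 100 = 110.3834
Fisher = √(L × P) = √(110.1302 × 110.3834) = 110.2568

110.26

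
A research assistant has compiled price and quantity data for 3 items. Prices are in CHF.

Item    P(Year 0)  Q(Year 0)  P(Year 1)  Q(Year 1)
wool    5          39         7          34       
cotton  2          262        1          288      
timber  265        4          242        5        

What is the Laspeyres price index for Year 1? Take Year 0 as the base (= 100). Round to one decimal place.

84.5

Laspeyres price index uses base-period quantities as weights.
ΣP(Year 1)·Q(Year 0) = 7×39 + 1×262 + 242×4 = 273 + 262 + 968 = 1503
ΣP(Year 0)·Q(Year 0) = 5×39 + 2×262 + 265×4 = 195 + 524 + 1060 = 1779
Index = 1503 / 1779 × 100 = 84.4857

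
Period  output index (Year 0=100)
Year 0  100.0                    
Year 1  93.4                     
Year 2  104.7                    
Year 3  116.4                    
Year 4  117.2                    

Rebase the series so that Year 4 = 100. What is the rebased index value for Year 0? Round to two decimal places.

Rebased(Year 0) = 100.0 / 117.2 × 100 = 85.3242

85.32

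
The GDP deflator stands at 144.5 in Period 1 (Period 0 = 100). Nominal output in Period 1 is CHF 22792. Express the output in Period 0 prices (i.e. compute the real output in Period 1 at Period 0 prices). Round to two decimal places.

15773.01

Real = Nominal ÷ (Index/100) = 22792 ÷ (144.5/100)
     = 22792 ÷ 1.445 = 15773.0104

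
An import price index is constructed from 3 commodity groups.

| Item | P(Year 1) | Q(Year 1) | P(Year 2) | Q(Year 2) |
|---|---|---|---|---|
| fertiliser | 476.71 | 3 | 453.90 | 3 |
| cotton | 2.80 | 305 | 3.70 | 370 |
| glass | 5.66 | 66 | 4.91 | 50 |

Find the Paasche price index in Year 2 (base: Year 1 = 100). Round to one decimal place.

108.3

Paasche price index uses current-period quantities as weights.
ΣP(Year 2)·Q(Year 2) = 453.90×3 + 3.70×370 + 4.91×50 = 1361.7 + 1369 + 245.5 = 2976.2
ΣP(Year 1)·Q(Year 2) = 476.71×3 + 2.80×370 + 5.66×50 = 1430.13 + 1036 + 283 = 2749.13
Index = 2976.2 / 2749.13 × 100 = 108.2597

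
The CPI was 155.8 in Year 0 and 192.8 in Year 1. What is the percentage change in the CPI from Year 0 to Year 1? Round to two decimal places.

Change = (192.8 − 155.8) / 155.8 × 100
       = 37.0 / 155.8 × 100 = 23.7484%

23.75%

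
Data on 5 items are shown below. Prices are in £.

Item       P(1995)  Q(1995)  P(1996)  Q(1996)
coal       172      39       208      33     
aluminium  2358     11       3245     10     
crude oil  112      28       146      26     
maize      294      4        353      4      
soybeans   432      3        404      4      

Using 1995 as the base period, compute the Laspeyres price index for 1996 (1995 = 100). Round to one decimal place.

Laspeyres price index uses base-period quantities as weights.
ΣP(1996)·Q(1995) = 208×39 + 3245×11 + 146×28 + 353×4 + 404×3 = 8112 + 35695 + 4088 + 1412 + 1212 = 50519
ΣP(1995)·Q(1995) = 172×39 + 2358×11 + 112×28 + 294×4 + 432×3 = 6708 + 25938 + 3136 + 1176 + 1296 = 38254
Index = 50519 / 38254 × 100 = 132.0620

132.1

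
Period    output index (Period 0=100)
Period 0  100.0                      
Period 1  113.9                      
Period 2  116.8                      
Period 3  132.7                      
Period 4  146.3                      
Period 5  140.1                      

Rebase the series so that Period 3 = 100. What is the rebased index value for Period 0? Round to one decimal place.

Rebased(Period 0) = 100.0 / 132.7 × 100 = 75.3580

75.4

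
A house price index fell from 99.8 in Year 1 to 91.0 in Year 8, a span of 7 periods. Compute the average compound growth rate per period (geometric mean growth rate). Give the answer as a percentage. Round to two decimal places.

-1.31%

Growth factor = (91.0/99.8)^(1/7) = (0.911824)^(1/7) = 0.986900
Growth rate = 0.986900 − 1 = -0.013100 = -1.3100%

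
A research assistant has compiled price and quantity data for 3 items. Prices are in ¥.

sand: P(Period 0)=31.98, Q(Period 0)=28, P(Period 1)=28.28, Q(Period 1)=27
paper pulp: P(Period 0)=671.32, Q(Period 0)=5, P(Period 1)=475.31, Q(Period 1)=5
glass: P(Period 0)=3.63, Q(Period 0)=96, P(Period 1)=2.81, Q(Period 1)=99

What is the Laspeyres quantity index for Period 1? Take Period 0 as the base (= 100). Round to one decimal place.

99.5

Laspeyres quantity index uses base-period prices as weights.
ΣP(Period 0)·Q(Period 1) = 31.98×27 + 671.32×5 + 3.63×99 = 863.46 + 3356.6 + 359.37 = 4579.43
ΣP(Period 0)·Q(Period 0) = 31.98×28 + 671.32×5 + 3.63×96 = 895.44 + 3356.6 + 348.48 = 4600.52
Index = 4579.43 / 4600.52 × 100 = 99.5416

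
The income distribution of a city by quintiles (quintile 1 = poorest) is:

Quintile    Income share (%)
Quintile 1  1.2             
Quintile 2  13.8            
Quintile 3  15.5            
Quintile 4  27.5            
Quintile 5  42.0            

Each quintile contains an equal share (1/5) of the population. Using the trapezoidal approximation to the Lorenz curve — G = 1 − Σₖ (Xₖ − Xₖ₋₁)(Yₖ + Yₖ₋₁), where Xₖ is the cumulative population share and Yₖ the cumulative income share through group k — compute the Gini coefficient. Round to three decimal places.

Cumulative income shares Yₖ: 0.0120, 0.1500, 0.3050, 0.5800, 1.0000
Σ (Xₖ−Xₖ₋₁)(Yₖ+Yₖ₋₁) = (1/5)(0.0120+0.0000) + (1/5)(0.1500+0.0120) + (1/5)(0.3050+0.1500) + (1/5)(0.5800+0.3050) + (1/5)(1.0000+0.5800)
  = 0.0024 + 0.0324 + 0.0910 + 0.1770 + 0.3160 = 0.6188
G = 1 − 0.6188 = 0.3812

0.381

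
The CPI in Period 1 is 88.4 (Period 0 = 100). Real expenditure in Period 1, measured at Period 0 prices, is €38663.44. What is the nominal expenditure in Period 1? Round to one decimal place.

Nominal = Real × (Index/100) = 38663.44 × (88.4/100)
        = 38663.44 × 0.884 = 34178.4810

34178.5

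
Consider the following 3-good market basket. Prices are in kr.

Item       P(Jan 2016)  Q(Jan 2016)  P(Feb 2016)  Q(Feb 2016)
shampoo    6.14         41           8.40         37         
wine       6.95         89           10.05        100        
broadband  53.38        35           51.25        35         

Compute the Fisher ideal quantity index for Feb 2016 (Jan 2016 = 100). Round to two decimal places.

102.22

Laspeyres component (base-period weights):
ΣP(Jan 2016)Q(Feb 2016) = 6.14×37 + 6.95×100 + 53.38×35 = 227.18 + 695 + 1868.3 = 2790.48
ΣP(Jan 2016)Q(Jan 2016) = 6.14×41 + 6.95×89 + 53.38×35 = 251.74 + 618.55 + 1868.3 = 2738.59
L = 2790.48 / 2738.59 × 100 = 101.8948
Paasche component (current-period weights):
ΣP(Feb 2016)Q(Feb 2016) = 8.40×37 + 10.05×100 + 51.25×35 = 310.8 + 1005 + 1793.75 = 3109.55
ΣP(Feb 2016)Q(Jan 2016) = 8.40×41 + 10.05×89 + 51.25×35 = 344.4 + 894.45 + 1793.75 = 3032.6
P = 3109.55 / 3032.6 × 100 = 102.5374
Fisher = √(L × P) = √(101.8948 × 102.5374) = 102.2156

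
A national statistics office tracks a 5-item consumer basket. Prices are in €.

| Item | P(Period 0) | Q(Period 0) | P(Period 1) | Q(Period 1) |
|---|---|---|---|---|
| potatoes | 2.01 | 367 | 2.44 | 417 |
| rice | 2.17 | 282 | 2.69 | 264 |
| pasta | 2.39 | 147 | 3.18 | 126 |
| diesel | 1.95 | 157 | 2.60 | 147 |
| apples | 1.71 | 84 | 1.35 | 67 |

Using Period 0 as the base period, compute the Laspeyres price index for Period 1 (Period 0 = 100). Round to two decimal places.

122.89

Laspeyres price index uses base-period quantities as weights.
ΣP(Period 1)·Q(Period 0) = 2.44×367 + 2.69×282 + 3.18×147 + 2.60×157 + 1.35×84 = 895.48 + 758.58 + 467.46 + 408.2 + 113.4 = 2643.12
ΣP(Period 0)·Q(Period 0) = 2.01×367 + 2.17×282 + 2.39×147 + 1.95×157 + 1.71×84 = 737.67 + 611.94 + 351.33 + 306.15 + 143.64 = 2150.73
Index = 2643.12 / 2150.73 × 100 = 122.8941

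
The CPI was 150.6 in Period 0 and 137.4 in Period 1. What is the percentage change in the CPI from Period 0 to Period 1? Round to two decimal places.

Change = (137.4 − 150.6) / 150.6 × 100
       = -13.2 / 150.6 × 100 = -8.7649%

-8.76%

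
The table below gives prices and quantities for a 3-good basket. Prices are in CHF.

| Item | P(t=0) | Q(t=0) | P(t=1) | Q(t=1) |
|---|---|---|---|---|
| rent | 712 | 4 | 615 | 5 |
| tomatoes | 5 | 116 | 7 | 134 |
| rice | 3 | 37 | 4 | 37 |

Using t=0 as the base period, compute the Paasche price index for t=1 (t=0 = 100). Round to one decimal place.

Paasche price index uses current-period quantities as weights.
ΣP(t=1)·Q(t=1) = 615×5 + 7×134 + 4×37 = 3075 + 938 + 148 = 4161
ΣP(t=0)·Q(t=1) = 712×5 + 5×134 + 3×37 = 3560 + 670 + 111 = 4341
Index = 4161 / 4341 × 100 = 95.8535

95.9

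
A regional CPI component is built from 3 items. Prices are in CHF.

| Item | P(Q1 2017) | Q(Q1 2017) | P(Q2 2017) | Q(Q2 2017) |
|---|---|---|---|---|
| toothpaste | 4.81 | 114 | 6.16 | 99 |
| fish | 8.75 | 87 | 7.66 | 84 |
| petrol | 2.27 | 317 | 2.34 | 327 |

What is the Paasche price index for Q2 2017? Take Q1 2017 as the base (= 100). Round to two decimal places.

Paasche price index uses current-period quantities as weights.
ΣP(Q2 2017)·Q(Q2 2017) = 6.16×99 + 7.66×84 + 2.34×327 = 609.84 + 643.44 + 765.18 = 2018.46
ΣP(Q1 2017)·Q(Q2 2017) = 4.81×99 + 8.75×84 + 2.27×327 = 476.19 + 735 + 742.29 = 1953.48
Index = 2018.46 / 1953.48 × 100 = 103.3264

103.33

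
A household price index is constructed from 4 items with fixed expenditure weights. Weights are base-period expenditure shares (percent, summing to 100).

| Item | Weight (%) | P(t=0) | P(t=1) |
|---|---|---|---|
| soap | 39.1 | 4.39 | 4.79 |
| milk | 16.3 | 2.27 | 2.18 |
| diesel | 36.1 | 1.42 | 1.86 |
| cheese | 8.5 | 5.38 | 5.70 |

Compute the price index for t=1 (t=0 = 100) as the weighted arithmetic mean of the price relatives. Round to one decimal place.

114.6

soap: 39.1 × (4.79/4.39) = 39.1 × 1.091116 = 42.6626
milk: 16.3 × (2.18/2.27) = 16.3 × 0.960352 = 15.6537
diesel: 36.1 × (1.86/1.42) = 36.1 × 1.309859 = 47.2859
cheese: 8.5 × (5.70/5.38) = 8.5 × 1.059480 = 9.0056
Index = Σ wᵢ·(p₁ᵢ/p₀ᵢ) = 42.6626 + 15.6537 + 47.2859 + 9.0056 = 114.6079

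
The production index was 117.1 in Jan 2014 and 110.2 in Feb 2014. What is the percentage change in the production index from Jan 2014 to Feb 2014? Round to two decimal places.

Change = (110.2 − 117.1) / 117.1 × 100
       = -6.9 / 117.1 × 100 = -5.8924%

-5.89%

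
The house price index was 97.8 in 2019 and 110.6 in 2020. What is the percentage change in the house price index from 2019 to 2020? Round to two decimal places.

Change = (110.6 − 97.8) / 97.8 × 100
       = 12.8 / 97.8 × 100 = 13.0879%

13.09%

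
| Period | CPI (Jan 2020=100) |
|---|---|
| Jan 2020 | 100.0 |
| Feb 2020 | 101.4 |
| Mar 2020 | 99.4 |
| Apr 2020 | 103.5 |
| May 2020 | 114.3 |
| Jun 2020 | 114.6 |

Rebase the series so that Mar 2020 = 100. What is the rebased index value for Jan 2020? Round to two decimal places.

100.60

Rebased(Jan 2020) = 100.0 / 99.4 × 100 = 100.6036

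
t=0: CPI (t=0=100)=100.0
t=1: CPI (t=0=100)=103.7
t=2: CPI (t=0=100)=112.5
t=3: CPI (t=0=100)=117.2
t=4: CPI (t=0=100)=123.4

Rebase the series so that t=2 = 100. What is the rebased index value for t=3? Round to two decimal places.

Rebased(t=3) = 117.2 / 112.5 × 100 = 104.1778

104.18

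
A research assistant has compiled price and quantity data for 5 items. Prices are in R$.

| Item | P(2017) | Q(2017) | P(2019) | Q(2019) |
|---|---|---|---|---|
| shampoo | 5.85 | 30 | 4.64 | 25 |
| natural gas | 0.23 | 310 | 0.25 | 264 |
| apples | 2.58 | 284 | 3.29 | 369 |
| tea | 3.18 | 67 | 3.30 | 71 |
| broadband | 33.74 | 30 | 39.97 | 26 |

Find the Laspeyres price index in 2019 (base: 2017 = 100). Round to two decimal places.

116.62

Laspeyres price index uses base-period quantities as weights.
ΣP(2019)·Q(2017) = 4.64×30 + 0.25×310 + 3.29×284 + 3.30×67 + 39.97×30 = 139.2 + 77.5 + 934.36 + 221.1 + 1199.1 = 2571.26
ΣP(2017)·Q(2017) = 5.85×30 + 0.23×310 + 2.58×284 + 3.18×67 + 33.74×30 = 175.5 + 71.3 + 732.72 + 213.06 + 1012.2 = 2204.78
Index = 2571.26 / 2204.78 × 100 = 116.6221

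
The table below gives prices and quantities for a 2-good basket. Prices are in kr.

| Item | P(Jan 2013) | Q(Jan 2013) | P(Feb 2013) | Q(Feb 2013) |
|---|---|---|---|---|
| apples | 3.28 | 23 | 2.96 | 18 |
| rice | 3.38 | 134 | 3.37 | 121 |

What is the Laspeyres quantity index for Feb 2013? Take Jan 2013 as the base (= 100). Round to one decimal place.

88.6

Laspeyres quantity index uses base-period prices as weights.
ΣP(Jan 2013)·Q(Feb 2013) = 3.28×18 + 3.38×121 = 59.04 + 408.98 = 468.02
ΣP(Jan 2013)·Q(Jan 2013) = 3.28×23 + 3.38×134 = 75.44 + 452.92 = 528.36
Index = 468.02 / 528.36 × 100 = 88.5798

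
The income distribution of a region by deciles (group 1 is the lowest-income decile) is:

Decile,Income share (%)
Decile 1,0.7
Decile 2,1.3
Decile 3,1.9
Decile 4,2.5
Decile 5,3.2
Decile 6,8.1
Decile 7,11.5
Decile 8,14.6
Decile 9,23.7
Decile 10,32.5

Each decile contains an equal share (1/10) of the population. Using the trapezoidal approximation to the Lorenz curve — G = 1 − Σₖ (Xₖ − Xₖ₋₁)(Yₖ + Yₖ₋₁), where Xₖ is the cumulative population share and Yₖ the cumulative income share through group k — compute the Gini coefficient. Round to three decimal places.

Cumulative income shares Yₖ: 0.0070, 0.0200, 0.0390, 0.0640, 0.0960, 0.1770, 0.2920, 0.4380, 0.6750, 1.0000
Σ (Xₖ−Xₖ₋₁)(Yₖ+Yₖ₋₁) = (1/10)(0.0070+0.0000) + (1/10)(0.0200+0.0070) + (1/10)(0.0390+0.0200) + (1/10)(0.0640+0.0390) + (1/10)(0.0960+0.0640) + (1/10)(0.1770+0.0960) + (1/10)(0.2920+0.1770) + (1/10)(0.4380+0.2920) + (1/10)(0.6750+0.4380) + (1/10)(1.0000+0.6750)
  = 0.0007 + 0.0027 + 0.0059 + 0.0103 + 0.0160 + 0.0273 + 0.0469 + 0.0730 + 0.1113 + 0.1675 = 0.4616
G = 1 − 0.4616 = 0.5384

0.538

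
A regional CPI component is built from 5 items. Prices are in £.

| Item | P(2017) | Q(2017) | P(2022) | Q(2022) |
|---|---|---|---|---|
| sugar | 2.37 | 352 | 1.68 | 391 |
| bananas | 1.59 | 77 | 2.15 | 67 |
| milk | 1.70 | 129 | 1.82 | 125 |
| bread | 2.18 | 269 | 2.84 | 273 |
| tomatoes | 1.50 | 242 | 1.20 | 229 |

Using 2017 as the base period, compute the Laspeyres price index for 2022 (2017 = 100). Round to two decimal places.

96.27

Laspeyres price index uses base-period quantities as weights.
ΣP(2022)·Q(2017) = 1.68×352 + 2.15×77 + 1.82×129 + 2.84×269 + 1.20×242 = 591.36 + 165.55 + 234.78 + 763.96 + 290.4 = 2046.05
ΣP(2017)·Q(2017) = 2.37×352 + 1.59×77 + 1.70×129 + 2.18×269 + 1.50×242 = 834.24 + 122.43 + 219.3 + 586.42 + 363 = 2125.39
Index = 2046.05 / 2125.39 × 100 = 96.2670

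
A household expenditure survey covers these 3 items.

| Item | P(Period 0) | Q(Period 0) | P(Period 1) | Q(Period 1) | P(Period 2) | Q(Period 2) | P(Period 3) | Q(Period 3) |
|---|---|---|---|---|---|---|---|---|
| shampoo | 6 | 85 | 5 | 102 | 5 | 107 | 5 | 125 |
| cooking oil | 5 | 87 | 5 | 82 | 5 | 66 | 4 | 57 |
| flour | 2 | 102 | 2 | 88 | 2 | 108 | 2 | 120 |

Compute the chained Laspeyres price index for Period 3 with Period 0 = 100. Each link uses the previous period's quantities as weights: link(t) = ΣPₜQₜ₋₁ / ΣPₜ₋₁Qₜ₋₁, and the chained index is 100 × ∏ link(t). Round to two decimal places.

86.95

Link Period 0→Period 1:
ΣP(Period 1)Q(Period 0) = 5×85 + 5×87 + 2×102 = 425 + 435 + 204 = 1064
ΣP(Period 0)Q(Period 0) = 6×85 + 5×87 + 2×102 = 510 + 435 + 204 = 1149
link = 1064/1149 = 0.926023
Link Period 1→Period 2:
ΣP(Period 2)Q(Period 1) = 5×102 + 5×82 + 2×88 = 510 + 410 + 176 = 1096
ΣP(Period 1)Q(Period 1) = 5×102 + 5×82 + 2×88 = 510 + 410 + 176 = 1096
link = 1096/1096 = 1.000000
Link Period 2→Period 3:
ΣP(Period 3)Q(Period 2) = 5×107 + 4×66 + 2×108 = 535 + 264 + 216 = 1015
ΣP(Period 2)Q(Period 2) = 5×107 + 5×66 + 2×108 = 535 + 330 + 216 = 1081
link = 1015/1081 = 0.938945
Chained index = 100 × 0.926023 × 1.000000 × 0.938945 = 86.9485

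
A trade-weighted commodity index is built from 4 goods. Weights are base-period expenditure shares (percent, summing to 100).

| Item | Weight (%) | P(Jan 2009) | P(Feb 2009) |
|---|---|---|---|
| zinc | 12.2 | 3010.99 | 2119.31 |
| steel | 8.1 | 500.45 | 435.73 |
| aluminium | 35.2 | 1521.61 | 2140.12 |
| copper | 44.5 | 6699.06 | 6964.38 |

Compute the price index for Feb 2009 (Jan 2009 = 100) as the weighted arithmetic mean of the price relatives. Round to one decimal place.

111.4

zinc: 12.2 × (2119.31/3010.99) = 12.2 × 0.703858 = 8.5871
steel: 8.1 × (435.73/500.45) = 8.1 × 0.870676 = 7.0525
aluminium: 35.2 × (2140.12/1521.61) = 35.2 × 1.406484 = 49.5082
copper: 44.5 × (6964.38/6699.06) = 44.5 × 1.039606 = 46.2624
Index = Σ wᵢ·(p₁ᵢ/p₀ᵢ) = 8.5871 + 7.0525 + 49.5082 + 46.2624 = 111.4102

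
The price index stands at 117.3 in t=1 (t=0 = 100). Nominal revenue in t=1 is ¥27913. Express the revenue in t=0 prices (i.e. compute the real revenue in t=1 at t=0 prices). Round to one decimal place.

23796.2

Real = Nominal ÷ (Index/100) = 27913 ÷ (117.3/100)
     = 27913 ÷ 1.173 = 23796.2489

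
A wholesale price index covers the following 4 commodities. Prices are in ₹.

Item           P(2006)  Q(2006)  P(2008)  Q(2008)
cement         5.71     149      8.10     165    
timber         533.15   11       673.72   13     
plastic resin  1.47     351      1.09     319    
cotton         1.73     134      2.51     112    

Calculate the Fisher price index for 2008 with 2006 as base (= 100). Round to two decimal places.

125.37

Laspeyres component (base-period weights):
ΣP(2008)Q(2006) = 8.10×149 + 673.72×11 + 1.09×351 + 2.51×134 = 1206.9 + 7410.92 + 382.59 + 336.34 = 9336.75
ΣP(2006)Q(2006) = 5.71×149 + 533.15×11 + 1.47×351 + 1.73×134 = 850.79 + 5864.65 + 515.97 + 231.82 = 7463.23
L = 9336.75 / 7463.23 × 100 = 125.1033
Paasche component (current-period weights):
ΣP(2008)Q(2008) = 8.10×165 + 673.72×13 + 1.09×319 + 2.51×112 = 1336.5 + 8758.36 + 347.71 + 281.12 = 10723.69
ΣP(2006)Q(2008) = 5.71×165 + 533.15×13 + 1.47×319 + 1.73×112 = 942.15 + 6930.95 + 468.93 + 193.76 = 8535.79
P = 10723.69 / 8535.79 × 100 = 125.6321
Fisher = √(L × P) = √(125.1033 × 125.6321) = 125.3674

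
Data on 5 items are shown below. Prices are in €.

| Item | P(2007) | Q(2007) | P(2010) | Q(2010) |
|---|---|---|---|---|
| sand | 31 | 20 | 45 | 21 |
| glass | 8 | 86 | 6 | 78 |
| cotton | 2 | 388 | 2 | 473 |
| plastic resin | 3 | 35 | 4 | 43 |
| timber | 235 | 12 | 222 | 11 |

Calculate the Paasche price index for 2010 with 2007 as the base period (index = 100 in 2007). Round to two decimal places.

Paasche price index uses current-period quantities as weights.
ΣP(2010)·Q(2010) = 45×21 + 6×78 + 2×473 + 4×43 + 222×11 = 945 + 468 + 946 + 172 + 2442 = 4973
ΣP(2007)·Q(2010) = 31×21 + 8×78 + 2×473 + 3×43 + 235×11 = 651 + 624 + 946 + 129 + 2585 = 4935
Index = 4973 / 4935 × 100 = 100.7700

100.77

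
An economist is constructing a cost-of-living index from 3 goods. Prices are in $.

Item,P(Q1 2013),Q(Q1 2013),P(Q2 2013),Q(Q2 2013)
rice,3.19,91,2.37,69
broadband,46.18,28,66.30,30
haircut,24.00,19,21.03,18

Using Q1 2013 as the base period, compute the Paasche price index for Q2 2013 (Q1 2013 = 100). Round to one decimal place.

124.2

Paasche price index uses current-period quantities as weights.
ΣP(Q2 2013)·Q(Q2 2013) = 2.37×69 + 66.30×30 + 21.03×18 = 163.53 + 1989 + 378.54 = 2531.07
ΣP(Q1 2013)·Q(Q2 2013) = 3.19×69 + 46.18×30 + 24.00×18 = 220.11 + 1385.4 + 432 = 2037.51
Index = 2531.07 / 2037.51 × 100 = 124.2237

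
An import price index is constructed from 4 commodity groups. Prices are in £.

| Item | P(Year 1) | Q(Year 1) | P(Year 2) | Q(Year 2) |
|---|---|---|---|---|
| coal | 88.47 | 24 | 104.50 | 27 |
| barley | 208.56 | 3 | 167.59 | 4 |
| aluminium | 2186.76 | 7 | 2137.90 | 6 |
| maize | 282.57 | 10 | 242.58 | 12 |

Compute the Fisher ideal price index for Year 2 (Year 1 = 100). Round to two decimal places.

97.57

Laspeyres component (base-period weights):
ΣP(Year 2)Q(Year 1) = 104.50×24 + 167.59×3 + 2137.90×7 + 242.58×10 = 2508 + 502.77 + 14965.3 + 2425.8 = 20401.87
ΣP(Year 1)Q(Year 1) = 88.47×24 + 208.56×3 + 2186.76×7 + 282.57×10 = 2123.28 + 625.68 + 15307.32 + 2825.7 = 20881.98
L = 20401.87 / 20881.98 × 100 = 97.7008
Paasche component (current-period weights):
ΣP(Year 2)Q(Year 2) = 104.50×27 + 167.59×4 + 2137.90×6 + 242.58×12 = 2821.5 + 670.36 + 12827.4 + 2910.96 = 19230.22
ΣP(Year 1)Q(Year 2) = 88.47×27 + 208.56×4 + 2186.76×6 + 282.57×12 = 2388.69 + 834.24 + 13120.56 + 3390.84 = 19734.33
P = 19230.22 / 19734.33 × 100 = 97.4455
Fisher = √(L × P) = √(97.7008 × 97.4455) = 97.5731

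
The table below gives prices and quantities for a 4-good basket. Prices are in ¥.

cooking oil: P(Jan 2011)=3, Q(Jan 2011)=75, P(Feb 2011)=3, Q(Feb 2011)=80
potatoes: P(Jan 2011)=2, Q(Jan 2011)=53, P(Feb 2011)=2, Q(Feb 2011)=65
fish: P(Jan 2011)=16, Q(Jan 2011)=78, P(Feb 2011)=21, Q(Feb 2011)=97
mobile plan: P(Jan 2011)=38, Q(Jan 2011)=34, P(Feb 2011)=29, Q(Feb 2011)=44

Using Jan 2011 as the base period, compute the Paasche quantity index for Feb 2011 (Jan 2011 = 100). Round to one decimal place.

Paasche quantity index uses current-period prices as weights.
ΣP(Feb 2011)·Q(Feb 2011) = 3×80 + 2×65 + 21×97 + 29×44 = 240 + 130 + 2037 + 1276 = 3683
ΣP(Feb 2011)·Q(Jan 2011) = 3×75 + 2×53 + 21×78 + 29×34 = 225 + 106 + 1638 + 986 = 2955
Index = 3683 / 2955 × 100 = 124.6362

124.6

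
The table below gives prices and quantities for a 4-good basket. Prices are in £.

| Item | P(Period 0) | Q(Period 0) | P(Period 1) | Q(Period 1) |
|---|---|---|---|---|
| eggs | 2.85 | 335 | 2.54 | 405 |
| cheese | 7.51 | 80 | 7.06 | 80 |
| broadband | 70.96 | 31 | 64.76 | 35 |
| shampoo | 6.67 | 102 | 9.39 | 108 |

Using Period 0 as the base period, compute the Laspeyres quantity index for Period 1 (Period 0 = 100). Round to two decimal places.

Laspeyres quantity index uses base-period prices as weights.
ΣP(Period 0)·Q(Period 1) = 2.85×405 + 7.51×80 + 70.96×35 + 6.67×108 = 1154.25 + 600.8 + 2483.6 + 720.36 = 4959.01
ΣP(Period 0)·Q(Period 0) = 2.85×335 + 7.51×80 + 70.96×31 + 6.67×102 = 954.75 + 600.8 + 2199.76 + 680.34 = 4435.65
Index = 4959.01 / 4435.65 × 100 = 111.7989

111.80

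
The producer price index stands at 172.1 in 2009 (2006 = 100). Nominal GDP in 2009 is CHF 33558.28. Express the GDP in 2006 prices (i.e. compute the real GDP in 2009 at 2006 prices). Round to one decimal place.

Real = Nominal ÷ (Index/100) = 33558.28 ÷ (172.1/100)
     = 33558.28 ÷ 1.721 = 19499.2911

19499.3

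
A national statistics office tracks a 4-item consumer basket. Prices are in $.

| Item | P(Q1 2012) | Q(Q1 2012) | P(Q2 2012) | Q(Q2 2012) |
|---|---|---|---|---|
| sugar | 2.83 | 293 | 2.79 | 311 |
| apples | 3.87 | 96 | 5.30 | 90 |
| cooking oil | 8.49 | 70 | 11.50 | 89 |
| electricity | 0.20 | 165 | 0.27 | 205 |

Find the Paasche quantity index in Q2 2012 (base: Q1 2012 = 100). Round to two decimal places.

111.39

Paasche quantity index uses current-period prices as weights.
ΣP(Q2 2012)·Q(Q2 2012) = 2.79×311 + 5.30×90 + 11.50×89 + 0.27×205 = 867.69 + 477 + 1023.5 + 55.35 = 2423.54
ΣP(Q2 2012)·Q(Q1 2012) = 2.79×293 + 5.30×96 + 11.50×70 + 0.27×165 = 817.47 + 508.8 + 805 + 44.55 = 2175.82
Index = 2423.54 / 2175.82 × 100 = 111.3851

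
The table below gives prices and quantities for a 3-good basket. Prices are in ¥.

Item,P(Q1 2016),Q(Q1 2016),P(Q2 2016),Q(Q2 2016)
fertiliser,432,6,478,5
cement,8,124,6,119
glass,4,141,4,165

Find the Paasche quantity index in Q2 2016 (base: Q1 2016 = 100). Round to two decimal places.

90.13

Paasche quantity index uses current-period prices as weights.
ΣP(Q2 2016)·Q(Q2 2016) = 478×5 + 6×119 + 4×165 = 2390 + 714 + 660 = 3764
ΣP(Q2 2016)·Q(Q1 2016) = 478×6 + 6×124 + 4×141 = 2868 + 744 + 564 = 4176
Index = 3764 / 4176 × 100 = 90.1341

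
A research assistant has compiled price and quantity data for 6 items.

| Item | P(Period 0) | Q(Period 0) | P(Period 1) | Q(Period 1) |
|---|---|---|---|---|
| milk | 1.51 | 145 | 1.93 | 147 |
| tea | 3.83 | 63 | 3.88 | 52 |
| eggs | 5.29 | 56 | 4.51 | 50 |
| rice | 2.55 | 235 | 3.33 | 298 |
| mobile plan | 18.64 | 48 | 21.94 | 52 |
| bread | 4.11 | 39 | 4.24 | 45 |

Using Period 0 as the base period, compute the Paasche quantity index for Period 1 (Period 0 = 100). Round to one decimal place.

Paasche quantity index uses current-period prices as weights.
ΣP(Period 1)·Q(Period 1) = 1.93×147 + 3.88×52 + 4.51×50 + 3.33×298 + 21.94×52 + 4.24×45 = 283.71 + 201.76 + 225.5 + 992.34 + 1140.88 + 190.8 = 3034.99
ΣP(Period 1)·Q(Period 0) = 1.93×145 + 3.88×63 + 4.51×56 + 3.33×235 + 21.94×48 + 4.24×39 = 279.85 + 244.44 + 252.56 + 782.55 + 1053.12 + 165.36 = 2777.88
Index = 3034.99 / 2777.88 × 100 = 109.2556

109.3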